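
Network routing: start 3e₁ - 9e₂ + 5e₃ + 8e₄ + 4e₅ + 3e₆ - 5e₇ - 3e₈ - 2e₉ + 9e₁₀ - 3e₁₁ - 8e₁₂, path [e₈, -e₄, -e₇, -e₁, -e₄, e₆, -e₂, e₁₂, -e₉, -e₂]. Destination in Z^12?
(2, -11, 5, 6, 4, 4, -6, -2, -3, 9, -3, -7)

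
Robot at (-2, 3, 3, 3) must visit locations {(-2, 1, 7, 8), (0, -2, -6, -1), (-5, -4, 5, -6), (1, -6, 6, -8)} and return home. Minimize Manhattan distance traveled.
90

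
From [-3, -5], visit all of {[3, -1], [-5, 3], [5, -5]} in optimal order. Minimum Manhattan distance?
26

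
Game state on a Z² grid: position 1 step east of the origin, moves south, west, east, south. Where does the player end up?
(1, -2)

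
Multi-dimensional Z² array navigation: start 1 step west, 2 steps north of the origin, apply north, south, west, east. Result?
(-1, 2)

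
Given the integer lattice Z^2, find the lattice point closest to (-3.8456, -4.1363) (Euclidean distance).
(-4, -4)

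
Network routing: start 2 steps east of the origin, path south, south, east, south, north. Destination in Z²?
(3, -2)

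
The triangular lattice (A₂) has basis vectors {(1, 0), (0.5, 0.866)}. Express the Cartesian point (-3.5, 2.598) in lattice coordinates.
-5b₁ + 3b₂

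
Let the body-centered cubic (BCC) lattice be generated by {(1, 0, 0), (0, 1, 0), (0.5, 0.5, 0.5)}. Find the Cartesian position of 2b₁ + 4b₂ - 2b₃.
(1, 3, -1)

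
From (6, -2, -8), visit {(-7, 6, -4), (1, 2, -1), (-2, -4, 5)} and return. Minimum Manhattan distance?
78
(one optimal route: (6, -2, -8) → (-7, 6, -4) → (1, 2, -1) → (-2, -4, 5) → (6, -2, -8))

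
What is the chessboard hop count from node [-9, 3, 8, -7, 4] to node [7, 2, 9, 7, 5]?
16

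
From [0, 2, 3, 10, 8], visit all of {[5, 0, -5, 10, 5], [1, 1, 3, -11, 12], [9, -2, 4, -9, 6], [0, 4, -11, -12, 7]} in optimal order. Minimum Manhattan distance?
97
(one optimal route: (0, 2, 3, 10, 8) → (5, 0, -5, 10, 5) → (9, -2, 4, -9, 6) → (1, 1, 3, -11, 12) → (0, 4, -11, -12, 7))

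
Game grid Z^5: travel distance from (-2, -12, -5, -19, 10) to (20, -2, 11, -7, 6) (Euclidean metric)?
31.6228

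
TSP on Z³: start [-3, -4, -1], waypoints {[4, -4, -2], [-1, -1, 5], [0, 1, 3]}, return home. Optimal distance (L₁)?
38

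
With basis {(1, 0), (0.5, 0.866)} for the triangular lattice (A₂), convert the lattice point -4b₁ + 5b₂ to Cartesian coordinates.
(-1.5, 4.33)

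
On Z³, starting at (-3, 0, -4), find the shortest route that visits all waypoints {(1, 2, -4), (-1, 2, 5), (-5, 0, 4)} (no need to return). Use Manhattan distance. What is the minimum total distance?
24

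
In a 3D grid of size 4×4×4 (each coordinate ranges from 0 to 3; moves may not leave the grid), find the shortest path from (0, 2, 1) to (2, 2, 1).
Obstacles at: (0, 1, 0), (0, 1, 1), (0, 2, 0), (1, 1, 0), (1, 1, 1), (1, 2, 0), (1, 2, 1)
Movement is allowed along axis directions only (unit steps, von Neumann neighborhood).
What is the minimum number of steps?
4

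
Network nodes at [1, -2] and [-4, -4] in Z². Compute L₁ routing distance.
7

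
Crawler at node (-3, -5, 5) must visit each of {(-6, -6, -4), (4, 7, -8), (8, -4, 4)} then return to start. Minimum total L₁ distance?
80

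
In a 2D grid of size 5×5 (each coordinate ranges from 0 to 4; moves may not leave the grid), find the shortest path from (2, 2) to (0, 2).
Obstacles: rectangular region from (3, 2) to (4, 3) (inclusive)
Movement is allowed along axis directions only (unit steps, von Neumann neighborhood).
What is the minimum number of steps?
2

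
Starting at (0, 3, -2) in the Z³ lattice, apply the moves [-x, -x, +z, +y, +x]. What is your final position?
(-1, 4, -1)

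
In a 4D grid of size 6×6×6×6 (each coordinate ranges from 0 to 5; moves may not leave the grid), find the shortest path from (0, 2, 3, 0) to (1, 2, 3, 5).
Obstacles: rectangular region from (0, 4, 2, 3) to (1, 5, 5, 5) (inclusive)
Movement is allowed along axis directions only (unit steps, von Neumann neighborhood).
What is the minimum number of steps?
6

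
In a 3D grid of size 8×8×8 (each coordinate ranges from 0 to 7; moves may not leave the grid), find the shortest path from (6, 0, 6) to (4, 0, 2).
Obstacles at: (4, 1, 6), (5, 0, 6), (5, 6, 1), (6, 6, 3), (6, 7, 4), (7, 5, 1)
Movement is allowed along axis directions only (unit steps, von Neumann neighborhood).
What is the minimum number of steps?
6
(one shortest path: (6, 0, 6) → (6, 0, 5) → (5, 0, 5) → (4, 0, 5) → (4, 0, 4) → (4, 0, 3) → (4, 0, 2))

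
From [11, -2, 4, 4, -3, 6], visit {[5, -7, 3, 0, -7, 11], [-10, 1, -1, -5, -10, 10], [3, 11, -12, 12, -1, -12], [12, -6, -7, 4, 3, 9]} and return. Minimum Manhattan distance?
232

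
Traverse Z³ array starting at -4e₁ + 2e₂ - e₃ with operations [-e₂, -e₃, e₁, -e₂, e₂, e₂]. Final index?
(-3, 2, -2)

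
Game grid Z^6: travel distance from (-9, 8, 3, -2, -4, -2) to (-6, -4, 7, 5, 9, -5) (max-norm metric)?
13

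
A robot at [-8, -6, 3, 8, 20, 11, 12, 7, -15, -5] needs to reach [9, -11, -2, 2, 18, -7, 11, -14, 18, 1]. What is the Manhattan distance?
114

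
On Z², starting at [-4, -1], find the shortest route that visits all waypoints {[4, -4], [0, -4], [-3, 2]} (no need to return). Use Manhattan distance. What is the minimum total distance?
17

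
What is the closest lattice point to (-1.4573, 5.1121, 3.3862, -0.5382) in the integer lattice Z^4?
(-1, 5, 3, -1)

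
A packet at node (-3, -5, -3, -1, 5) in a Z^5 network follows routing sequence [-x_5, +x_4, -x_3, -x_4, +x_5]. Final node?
(-3, -5, -4, -1, 5)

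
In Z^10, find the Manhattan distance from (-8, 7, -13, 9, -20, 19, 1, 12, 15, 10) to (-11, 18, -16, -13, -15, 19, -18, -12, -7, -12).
131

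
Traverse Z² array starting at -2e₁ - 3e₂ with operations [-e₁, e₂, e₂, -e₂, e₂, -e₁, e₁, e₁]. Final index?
(-2, -1)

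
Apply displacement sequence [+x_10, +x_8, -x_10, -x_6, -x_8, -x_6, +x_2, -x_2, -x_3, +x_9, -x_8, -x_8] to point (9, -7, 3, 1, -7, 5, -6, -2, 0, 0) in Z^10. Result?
(9, -7, 2, 1, -7, 3, -6, -4, 1, 0)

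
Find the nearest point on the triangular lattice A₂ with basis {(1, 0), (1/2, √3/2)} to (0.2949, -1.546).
(0, -1.732)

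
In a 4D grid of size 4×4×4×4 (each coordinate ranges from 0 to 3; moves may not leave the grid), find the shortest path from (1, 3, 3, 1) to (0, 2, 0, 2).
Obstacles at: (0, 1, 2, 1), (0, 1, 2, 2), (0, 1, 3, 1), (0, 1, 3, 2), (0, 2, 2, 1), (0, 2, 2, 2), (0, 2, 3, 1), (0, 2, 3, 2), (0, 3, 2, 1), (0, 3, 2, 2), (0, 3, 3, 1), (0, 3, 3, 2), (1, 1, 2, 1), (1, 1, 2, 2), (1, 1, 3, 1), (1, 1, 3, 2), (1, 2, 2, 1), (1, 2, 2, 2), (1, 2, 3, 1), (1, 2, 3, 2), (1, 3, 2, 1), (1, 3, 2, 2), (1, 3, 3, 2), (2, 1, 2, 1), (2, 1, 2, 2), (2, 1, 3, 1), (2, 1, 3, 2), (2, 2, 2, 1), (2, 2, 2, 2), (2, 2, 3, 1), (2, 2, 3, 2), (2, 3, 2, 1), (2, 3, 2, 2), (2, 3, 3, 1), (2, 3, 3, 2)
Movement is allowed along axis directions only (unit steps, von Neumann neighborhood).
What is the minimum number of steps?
8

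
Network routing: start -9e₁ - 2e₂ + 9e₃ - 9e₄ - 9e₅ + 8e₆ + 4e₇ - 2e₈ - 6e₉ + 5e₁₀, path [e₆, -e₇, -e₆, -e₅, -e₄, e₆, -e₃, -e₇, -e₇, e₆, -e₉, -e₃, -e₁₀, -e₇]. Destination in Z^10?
(-9, -2, 7, -10, -10, 10, 0, -2, -7, 4)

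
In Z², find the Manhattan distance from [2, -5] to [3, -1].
5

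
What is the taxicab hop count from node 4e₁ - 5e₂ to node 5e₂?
14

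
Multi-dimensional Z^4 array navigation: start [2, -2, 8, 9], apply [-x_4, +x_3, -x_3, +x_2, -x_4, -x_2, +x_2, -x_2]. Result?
(2, -2, 8, 7)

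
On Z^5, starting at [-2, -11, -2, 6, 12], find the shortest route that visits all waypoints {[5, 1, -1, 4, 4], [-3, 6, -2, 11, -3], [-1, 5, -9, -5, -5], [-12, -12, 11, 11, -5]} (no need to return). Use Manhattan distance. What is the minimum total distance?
136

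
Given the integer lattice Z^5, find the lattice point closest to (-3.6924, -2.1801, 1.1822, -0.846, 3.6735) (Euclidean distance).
(-4, -2, 1, -1, 4)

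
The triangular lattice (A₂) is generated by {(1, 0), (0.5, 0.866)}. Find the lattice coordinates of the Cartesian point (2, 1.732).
b₁ + 2b₂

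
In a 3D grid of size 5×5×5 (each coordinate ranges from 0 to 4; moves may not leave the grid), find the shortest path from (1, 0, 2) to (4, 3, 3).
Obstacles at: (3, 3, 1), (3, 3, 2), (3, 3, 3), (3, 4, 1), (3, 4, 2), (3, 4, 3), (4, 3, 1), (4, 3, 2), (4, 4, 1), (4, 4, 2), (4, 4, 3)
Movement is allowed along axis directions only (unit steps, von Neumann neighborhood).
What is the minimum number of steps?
7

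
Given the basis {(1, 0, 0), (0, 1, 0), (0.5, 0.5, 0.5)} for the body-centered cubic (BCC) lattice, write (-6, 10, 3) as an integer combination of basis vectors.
-9b₁ + 7b₂ + 6b₃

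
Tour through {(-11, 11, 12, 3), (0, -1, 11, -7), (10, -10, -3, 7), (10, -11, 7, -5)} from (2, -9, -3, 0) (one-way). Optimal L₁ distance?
99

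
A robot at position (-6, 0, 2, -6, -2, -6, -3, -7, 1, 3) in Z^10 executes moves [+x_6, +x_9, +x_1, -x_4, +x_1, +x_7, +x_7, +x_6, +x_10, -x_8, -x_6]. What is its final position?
(-4, 0, 2, -7, -2, -5, -1, -8, 2, 4)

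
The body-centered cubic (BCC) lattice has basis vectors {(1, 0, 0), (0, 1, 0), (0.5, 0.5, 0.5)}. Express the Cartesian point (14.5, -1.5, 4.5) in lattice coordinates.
10b₁ - 6b₂ + 9b₃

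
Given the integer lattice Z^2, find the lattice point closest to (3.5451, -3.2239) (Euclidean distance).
(4, -3)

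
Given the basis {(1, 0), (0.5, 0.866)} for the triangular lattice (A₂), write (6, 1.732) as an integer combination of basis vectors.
5b₁ + 2b₂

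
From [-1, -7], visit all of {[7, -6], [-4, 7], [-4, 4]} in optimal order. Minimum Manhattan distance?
33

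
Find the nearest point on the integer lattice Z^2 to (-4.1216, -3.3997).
(-4, -3)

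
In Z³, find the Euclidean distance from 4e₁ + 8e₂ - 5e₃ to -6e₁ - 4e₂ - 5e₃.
15.6205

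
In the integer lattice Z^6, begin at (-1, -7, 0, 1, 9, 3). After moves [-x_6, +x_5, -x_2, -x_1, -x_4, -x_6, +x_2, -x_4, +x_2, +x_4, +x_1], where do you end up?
(-1, -6, 0, 0, 10, 1)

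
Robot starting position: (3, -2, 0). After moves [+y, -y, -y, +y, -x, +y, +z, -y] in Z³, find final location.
(2, -2, 1)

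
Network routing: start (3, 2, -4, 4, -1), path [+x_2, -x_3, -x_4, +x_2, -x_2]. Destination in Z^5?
(3, 3, -5, 3, -1)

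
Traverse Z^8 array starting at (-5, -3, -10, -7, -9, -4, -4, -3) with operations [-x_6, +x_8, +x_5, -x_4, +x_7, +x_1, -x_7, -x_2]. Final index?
(-4, -4, -10, -8, -8, -5, -4, -2)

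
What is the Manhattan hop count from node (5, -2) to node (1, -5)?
7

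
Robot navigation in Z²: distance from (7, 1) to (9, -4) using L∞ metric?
5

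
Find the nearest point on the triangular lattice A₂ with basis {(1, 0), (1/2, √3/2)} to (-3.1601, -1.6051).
(-3, -1.732)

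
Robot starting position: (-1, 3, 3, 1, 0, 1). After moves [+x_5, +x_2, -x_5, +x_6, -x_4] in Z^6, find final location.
(-1, 4, 3, 0, 0, 2)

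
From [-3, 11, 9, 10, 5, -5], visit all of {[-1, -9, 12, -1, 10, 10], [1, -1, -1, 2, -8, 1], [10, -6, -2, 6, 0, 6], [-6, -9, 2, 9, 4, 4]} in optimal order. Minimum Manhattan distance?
154
(one optimal route: (-3, 11, 9, 10, 5, -5) → (1, -1, -1, 2, -8, 1) → (10, -6, -2, 6, 0, 6) → (-6, -9, 2, 9, 4, 4) → (-1, -9, 12, -1, 10, 10))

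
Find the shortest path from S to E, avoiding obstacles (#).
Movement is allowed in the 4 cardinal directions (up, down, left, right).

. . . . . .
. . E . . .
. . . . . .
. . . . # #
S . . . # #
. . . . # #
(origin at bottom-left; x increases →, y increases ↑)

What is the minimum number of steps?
5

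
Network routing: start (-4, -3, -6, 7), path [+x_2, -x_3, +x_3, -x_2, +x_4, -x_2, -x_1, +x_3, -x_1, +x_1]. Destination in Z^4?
(-5, -4, -5, 8)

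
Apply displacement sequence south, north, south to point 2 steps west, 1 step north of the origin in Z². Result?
(-2, 0)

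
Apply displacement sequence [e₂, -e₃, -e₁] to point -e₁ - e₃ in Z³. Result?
(-2, 1, -2)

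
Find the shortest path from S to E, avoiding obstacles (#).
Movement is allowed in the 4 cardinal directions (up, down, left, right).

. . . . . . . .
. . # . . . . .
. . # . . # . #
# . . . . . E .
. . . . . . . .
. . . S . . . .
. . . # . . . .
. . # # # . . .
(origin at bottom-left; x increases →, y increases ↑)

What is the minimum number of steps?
5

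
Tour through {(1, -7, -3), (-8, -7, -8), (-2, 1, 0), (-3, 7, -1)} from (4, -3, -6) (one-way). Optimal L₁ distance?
54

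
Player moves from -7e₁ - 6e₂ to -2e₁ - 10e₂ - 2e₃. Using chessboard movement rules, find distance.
5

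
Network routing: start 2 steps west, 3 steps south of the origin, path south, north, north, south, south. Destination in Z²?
(-2, -4)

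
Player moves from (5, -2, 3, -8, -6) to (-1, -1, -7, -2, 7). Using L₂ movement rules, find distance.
18.4932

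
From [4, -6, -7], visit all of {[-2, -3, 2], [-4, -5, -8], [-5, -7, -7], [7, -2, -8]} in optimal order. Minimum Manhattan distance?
42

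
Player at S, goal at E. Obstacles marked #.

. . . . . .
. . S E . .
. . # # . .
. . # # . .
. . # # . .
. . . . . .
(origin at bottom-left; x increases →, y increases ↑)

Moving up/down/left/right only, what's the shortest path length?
1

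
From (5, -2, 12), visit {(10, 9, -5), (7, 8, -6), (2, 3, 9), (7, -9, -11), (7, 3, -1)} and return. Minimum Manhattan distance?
98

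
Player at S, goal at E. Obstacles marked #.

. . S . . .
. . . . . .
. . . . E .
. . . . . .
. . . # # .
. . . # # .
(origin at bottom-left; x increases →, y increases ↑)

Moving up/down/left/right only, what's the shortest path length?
4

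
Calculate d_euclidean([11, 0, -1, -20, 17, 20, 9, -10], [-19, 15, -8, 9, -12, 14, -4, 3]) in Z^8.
56.8331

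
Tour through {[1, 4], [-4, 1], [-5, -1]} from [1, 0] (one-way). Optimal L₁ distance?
15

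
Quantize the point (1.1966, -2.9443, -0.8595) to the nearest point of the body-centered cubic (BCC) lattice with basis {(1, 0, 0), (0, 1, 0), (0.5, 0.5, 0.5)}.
(1, -3, -1)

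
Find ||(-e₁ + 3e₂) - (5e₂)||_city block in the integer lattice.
3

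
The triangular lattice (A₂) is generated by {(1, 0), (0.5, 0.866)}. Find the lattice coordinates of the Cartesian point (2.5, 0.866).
2b₁ + b₂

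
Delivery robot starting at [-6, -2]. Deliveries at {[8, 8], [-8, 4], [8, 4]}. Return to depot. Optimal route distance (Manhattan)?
52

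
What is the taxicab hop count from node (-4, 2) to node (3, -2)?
11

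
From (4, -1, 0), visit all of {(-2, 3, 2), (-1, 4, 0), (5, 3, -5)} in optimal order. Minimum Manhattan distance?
26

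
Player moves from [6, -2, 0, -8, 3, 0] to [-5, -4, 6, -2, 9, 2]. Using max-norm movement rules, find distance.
11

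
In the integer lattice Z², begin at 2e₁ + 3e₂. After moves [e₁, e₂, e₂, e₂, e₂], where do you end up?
(3, 7)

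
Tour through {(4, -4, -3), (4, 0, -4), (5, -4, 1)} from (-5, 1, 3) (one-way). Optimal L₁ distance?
27
(one optimal route: (-5, 1, 3) → (4, 0, -4) → (4, -4, -3) → (5, -4, 1))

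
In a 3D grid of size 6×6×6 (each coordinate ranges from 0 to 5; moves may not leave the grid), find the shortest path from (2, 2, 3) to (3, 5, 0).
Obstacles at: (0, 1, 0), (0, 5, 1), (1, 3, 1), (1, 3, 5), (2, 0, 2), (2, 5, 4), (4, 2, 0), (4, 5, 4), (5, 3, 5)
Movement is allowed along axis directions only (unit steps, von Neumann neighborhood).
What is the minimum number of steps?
7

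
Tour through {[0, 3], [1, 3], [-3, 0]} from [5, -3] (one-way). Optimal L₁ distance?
17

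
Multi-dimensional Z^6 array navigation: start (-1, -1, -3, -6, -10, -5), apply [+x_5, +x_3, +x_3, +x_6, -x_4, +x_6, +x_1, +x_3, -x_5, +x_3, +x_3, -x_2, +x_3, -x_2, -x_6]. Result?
(0, -3, 3, -7, -10, -4)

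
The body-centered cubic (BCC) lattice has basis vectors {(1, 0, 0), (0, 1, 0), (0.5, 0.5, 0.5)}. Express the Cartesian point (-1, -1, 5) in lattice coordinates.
-6b₁ - 6b₂ + 10b₃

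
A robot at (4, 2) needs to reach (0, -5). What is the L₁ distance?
11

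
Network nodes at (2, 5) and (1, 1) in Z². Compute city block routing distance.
5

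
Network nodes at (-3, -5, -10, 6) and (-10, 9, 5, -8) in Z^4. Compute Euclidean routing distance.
25.807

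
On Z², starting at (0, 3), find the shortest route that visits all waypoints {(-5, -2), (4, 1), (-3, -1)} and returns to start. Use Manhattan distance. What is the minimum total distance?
28
(one optimal route: (0, 3) → (-5, -2) → (-3, -1) → (4, 1) → (0, 3))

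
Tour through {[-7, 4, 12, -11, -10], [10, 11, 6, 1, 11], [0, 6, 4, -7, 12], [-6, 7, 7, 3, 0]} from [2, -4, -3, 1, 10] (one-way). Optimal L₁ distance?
122
(one optimal route: (2, -4, -3, 1, 10) → (0, 6, 4, -7, 12) → (10, 11, 6, 1, 11) → (-6, 7, 7, 3, 0) → (-7, 4, 12, -11, -10))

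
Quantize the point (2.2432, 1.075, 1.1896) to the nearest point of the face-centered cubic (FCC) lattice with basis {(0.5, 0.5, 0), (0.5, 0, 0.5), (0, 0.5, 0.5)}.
(2, 1, 1)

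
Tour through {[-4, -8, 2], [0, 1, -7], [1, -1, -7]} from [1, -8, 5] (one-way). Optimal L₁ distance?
32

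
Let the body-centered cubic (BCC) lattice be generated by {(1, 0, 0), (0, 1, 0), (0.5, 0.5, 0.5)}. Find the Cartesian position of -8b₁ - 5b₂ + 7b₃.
(-4.5, -1.5, 3.5)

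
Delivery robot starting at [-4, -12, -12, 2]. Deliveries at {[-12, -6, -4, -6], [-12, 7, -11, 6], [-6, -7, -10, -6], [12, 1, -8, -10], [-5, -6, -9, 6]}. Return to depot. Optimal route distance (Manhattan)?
154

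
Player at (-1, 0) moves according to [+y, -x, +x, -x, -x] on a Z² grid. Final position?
(-3, 1)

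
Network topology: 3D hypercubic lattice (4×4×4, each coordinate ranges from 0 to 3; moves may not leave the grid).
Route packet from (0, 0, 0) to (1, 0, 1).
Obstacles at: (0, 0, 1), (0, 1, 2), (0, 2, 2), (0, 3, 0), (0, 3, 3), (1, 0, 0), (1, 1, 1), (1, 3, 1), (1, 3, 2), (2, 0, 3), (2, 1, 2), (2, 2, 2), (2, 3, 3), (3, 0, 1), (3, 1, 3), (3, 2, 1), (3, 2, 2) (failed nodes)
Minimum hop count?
6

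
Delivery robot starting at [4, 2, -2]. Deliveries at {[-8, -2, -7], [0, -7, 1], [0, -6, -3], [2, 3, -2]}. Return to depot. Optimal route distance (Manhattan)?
60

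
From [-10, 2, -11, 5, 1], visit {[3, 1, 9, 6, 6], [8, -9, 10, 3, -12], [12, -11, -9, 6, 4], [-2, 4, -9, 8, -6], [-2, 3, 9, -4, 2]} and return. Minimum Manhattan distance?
204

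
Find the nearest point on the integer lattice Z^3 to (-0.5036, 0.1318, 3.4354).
(-1, 0, 3)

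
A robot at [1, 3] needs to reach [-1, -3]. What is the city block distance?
8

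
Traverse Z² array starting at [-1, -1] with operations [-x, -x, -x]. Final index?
(-4, -1)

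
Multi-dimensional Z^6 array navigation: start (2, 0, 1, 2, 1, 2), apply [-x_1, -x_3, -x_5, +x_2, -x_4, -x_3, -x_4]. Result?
(1, 1, -1, 0, 0, 2)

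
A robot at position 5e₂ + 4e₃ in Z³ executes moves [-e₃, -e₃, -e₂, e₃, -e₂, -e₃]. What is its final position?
(0, 3, 2)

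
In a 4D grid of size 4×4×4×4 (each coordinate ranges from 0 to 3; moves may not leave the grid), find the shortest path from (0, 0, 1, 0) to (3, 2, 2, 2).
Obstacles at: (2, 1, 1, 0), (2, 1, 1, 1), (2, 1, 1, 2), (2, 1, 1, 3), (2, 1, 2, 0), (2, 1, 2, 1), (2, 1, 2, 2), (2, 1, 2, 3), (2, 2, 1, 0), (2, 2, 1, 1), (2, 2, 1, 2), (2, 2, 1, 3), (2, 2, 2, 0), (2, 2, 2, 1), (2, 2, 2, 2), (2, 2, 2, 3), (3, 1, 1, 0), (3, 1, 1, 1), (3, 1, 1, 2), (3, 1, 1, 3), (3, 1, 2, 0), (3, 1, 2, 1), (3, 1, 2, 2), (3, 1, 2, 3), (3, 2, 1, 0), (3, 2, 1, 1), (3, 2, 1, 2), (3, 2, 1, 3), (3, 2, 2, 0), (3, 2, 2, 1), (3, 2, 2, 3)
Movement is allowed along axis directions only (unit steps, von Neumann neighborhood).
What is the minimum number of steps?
10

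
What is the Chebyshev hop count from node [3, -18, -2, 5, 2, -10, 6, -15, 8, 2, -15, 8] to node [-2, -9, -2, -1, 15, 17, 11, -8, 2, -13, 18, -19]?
33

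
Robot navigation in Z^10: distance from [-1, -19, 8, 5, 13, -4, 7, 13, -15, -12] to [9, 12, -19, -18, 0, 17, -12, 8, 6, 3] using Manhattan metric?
185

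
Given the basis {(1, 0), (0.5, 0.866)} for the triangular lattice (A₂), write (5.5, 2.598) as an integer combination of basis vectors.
4b₁ + 3b₂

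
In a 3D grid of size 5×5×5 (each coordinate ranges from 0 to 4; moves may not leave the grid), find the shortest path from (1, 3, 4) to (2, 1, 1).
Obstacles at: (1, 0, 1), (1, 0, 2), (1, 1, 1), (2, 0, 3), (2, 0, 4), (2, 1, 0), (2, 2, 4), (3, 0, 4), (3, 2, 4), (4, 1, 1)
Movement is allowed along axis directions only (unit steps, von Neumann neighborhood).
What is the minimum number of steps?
6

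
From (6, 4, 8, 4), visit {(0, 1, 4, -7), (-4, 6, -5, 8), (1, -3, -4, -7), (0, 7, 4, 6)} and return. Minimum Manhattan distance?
98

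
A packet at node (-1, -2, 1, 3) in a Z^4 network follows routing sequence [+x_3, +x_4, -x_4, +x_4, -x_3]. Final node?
(-1, -2, 1, 4)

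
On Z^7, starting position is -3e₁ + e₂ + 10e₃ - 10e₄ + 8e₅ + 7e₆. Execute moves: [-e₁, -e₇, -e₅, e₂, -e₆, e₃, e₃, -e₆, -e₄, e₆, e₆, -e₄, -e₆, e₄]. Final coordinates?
(-4, 2, 12, -11, 7, 6, -1)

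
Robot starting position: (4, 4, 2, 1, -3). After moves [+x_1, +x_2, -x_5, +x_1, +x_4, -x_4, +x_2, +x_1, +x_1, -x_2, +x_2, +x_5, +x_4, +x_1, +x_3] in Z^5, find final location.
(9, 6, 3, 2, -3)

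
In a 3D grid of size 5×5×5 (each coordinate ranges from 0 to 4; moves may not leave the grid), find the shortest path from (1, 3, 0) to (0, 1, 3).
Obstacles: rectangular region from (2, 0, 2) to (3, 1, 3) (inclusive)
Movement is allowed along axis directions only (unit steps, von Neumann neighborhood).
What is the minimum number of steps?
6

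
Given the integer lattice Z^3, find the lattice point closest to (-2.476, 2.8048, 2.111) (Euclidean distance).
(-2, 3, 2)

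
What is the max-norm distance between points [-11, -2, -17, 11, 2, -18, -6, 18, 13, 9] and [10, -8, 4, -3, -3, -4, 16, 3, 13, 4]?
22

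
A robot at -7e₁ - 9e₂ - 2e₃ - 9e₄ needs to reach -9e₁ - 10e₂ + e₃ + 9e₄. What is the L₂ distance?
18.3848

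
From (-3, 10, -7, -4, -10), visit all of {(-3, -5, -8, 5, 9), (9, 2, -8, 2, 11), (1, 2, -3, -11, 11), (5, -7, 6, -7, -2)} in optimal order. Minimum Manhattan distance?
133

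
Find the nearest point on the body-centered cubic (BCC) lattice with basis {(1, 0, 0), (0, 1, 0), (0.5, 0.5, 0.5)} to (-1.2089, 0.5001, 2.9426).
(-1.5, 0.5, 2.5)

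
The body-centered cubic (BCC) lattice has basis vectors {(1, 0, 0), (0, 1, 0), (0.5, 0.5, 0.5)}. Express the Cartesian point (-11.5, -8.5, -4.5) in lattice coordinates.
-7b₁ - 4b₂ - 9b₃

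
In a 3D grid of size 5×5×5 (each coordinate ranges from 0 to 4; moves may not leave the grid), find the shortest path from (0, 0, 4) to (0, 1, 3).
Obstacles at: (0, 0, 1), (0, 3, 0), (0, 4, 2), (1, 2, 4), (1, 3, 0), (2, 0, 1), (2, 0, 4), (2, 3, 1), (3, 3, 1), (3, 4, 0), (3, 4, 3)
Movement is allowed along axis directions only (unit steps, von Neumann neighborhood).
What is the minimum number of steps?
2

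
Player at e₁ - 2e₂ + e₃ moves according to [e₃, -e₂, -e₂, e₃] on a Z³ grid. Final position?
(1, -4, 3)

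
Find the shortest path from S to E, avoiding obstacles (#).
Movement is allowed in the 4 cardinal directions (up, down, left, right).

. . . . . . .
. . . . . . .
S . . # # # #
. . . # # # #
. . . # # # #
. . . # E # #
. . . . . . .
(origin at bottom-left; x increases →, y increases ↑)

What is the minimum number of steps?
9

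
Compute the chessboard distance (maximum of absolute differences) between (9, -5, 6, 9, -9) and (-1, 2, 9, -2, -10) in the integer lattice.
11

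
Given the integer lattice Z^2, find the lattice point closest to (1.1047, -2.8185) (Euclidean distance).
(1, -3)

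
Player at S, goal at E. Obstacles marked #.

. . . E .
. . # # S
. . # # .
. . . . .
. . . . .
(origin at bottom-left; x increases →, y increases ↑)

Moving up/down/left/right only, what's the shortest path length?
2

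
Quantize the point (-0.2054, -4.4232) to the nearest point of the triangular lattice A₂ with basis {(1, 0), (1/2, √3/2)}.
(-0.5, -4.33)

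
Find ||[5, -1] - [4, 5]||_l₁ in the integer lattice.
7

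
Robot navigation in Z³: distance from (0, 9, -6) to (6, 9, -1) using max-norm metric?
6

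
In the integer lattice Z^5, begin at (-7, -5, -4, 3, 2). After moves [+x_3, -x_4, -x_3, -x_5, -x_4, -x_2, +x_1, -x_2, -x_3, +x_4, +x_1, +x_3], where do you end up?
(-5, -7, -4, 2, 1)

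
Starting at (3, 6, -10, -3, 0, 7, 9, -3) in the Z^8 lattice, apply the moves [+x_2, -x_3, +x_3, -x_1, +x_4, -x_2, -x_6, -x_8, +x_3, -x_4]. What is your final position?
(2, 6, -9, -3, 0, 6, 9, -4)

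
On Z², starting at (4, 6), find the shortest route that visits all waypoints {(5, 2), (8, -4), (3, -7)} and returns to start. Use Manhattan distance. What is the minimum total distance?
36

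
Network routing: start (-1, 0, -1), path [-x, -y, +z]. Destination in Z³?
(-2, -1, 0)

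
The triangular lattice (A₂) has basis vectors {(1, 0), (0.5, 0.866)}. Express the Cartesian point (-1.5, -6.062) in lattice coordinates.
2b₁ - 7b₂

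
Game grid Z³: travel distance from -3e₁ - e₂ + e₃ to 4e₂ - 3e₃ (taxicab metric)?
12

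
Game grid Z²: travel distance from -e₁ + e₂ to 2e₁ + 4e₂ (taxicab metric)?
6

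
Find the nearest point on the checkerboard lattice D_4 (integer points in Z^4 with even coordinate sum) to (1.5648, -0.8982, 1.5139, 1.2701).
(2, -1, 2, 1)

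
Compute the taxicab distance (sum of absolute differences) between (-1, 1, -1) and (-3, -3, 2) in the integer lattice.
9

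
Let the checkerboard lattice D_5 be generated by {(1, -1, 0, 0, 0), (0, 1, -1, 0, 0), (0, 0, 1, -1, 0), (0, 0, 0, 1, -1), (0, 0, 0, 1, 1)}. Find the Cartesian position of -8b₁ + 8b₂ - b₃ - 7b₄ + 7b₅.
(-8, 16, -9, 1, 14)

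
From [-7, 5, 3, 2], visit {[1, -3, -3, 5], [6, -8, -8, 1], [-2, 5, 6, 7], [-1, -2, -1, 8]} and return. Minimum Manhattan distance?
94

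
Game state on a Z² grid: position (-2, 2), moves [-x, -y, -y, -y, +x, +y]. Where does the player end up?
(-2, 0)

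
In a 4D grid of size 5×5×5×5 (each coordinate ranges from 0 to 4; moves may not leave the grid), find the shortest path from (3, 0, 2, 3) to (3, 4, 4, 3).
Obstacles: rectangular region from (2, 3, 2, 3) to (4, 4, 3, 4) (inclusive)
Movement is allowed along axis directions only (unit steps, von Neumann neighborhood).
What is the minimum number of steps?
6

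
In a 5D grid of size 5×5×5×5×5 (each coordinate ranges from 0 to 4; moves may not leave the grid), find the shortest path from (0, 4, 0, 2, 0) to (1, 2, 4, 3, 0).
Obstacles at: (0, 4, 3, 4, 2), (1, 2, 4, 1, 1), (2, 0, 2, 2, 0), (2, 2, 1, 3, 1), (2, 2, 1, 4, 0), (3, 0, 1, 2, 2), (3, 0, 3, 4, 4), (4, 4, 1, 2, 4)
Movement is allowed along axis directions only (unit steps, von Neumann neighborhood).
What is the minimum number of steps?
8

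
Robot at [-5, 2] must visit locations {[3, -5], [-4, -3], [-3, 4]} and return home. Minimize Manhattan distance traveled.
34
(one optimal route: (-5, 2) → (-4, -3) → (3, -5) → (-3, 4) → (-5, 2))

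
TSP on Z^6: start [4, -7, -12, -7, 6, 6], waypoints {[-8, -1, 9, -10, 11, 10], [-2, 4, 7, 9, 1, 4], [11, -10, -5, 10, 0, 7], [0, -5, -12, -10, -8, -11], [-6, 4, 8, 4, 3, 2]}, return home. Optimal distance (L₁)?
250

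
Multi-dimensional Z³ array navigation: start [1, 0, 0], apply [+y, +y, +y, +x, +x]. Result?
(3, 3, 0)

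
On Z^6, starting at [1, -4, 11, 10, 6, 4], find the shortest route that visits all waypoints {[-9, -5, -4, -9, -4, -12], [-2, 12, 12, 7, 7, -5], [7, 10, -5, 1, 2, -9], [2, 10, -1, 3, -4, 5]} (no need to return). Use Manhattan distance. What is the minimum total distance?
159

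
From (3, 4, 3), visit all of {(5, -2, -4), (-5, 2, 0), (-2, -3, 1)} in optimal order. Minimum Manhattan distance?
35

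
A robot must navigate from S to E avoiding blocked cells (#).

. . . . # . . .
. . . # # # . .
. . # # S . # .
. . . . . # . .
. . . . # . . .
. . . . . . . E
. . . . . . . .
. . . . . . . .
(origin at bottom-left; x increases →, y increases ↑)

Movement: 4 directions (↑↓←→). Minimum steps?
8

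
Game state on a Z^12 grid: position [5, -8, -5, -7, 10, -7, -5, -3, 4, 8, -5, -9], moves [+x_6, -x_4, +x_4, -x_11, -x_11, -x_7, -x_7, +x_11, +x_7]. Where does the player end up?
(5, -8, -5, -7, 10, -6, -6, -3, 4, 8, -6, -9)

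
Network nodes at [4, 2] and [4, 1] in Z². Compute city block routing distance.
1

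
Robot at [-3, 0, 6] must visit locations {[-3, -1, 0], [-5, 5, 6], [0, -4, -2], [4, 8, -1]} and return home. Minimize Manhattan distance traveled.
58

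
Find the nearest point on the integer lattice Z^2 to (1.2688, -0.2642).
(1, 0)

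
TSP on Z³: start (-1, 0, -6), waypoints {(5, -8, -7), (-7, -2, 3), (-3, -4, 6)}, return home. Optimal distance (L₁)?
66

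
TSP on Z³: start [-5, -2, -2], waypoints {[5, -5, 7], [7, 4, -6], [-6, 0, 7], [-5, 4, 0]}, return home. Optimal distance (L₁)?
78
(one optimal route: (-5, -2, -2) → (-6, 0, 7) → (5, -5, 7) → (7, 4, -6) → (-5, 4, 0) → (-5, -2, -2))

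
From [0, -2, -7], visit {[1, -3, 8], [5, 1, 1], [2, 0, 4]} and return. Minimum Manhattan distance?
48
(one optimal route: (0, -2, -7) → (1, -3, 8) → (2, 0, 4) → (5, 1, 1) → (0, -2, -7))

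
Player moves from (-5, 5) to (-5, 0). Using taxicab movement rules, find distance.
5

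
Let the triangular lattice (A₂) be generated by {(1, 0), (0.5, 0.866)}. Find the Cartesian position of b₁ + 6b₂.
(4, 5.196)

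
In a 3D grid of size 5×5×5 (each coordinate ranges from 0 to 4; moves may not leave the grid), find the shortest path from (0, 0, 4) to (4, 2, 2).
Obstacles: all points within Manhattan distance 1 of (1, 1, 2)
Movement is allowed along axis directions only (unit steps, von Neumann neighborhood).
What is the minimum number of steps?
8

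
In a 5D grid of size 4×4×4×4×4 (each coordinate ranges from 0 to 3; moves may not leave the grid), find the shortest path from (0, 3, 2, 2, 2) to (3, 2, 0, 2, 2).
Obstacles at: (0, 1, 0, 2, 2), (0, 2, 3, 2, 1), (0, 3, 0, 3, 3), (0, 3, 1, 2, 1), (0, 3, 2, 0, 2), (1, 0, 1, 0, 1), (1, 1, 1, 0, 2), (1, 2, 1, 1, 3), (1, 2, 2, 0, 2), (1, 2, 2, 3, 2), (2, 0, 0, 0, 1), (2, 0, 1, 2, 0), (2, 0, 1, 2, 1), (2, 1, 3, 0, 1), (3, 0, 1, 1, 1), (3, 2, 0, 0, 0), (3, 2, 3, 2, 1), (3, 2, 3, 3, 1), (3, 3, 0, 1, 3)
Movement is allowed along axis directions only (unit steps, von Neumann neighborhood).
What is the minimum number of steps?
6
(one shortest path: (0, 3, 2, 2, 2) → (1, 3, 2, 2, 2) → (2, 3, 2, 2, 2) → (3, 3, 2, 2, 2) → (3, 2, 2, 2, 2) → (3, 2, 1, 2, 2) → (3, 2, 0, 2, 2))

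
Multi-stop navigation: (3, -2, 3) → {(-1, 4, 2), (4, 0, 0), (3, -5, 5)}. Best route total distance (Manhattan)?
27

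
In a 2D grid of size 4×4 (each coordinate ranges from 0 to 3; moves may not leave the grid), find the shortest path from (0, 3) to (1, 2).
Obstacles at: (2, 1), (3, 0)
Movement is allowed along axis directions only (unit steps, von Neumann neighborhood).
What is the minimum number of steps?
2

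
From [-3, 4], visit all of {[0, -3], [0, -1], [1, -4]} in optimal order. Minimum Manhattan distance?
12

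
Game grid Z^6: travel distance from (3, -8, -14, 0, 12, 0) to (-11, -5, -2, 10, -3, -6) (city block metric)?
60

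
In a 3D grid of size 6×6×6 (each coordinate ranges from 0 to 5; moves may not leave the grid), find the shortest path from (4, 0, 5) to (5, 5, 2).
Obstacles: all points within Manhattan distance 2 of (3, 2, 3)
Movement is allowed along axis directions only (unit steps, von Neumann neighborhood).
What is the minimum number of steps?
9
(one shortest path: (4, 0, 5) → (5, 0, 5) → (5, 1, 5) → (5, 2, 5) → (5, 3, 5) → (5, 4, 5) → (5, 5, 5) → (5, 5, 4) → (5, 5, 3) → (5, 5, 2))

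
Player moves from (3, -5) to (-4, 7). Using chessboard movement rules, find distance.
12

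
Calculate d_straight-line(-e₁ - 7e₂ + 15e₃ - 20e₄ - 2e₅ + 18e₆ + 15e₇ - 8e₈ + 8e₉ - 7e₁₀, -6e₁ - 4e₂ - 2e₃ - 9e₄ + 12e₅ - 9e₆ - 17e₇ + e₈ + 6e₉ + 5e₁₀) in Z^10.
51.2055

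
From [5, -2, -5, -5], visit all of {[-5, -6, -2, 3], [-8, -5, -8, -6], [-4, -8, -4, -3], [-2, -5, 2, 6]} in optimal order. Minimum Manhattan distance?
56
(one optimal route: (5, -2, -5, -5) → (-8, -5, -8, -6) → (-4, -8, -4, -3) → (-5, -6, -2, 3) → (-2, -5, 2, 6))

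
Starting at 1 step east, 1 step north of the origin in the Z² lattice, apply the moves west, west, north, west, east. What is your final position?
(-1, 2)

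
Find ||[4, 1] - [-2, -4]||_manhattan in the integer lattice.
11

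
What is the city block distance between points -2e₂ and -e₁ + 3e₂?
6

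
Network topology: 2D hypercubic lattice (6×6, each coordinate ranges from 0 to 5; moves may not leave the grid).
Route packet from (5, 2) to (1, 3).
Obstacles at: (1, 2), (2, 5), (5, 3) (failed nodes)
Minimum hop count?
5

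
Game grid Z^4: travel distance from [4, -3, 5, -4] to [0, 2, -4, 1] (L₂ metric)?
12.1244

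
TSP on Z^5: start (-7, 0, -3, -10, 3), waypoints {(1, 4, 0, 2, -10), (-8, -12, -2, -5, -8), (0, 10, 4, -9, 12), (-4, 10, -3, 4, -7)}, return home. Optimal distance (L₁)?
162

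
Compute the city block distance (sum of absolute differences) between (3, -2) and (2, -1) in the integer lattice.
2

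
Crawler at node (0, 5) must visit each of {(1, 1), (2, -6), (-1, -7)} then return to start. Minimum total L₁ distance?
30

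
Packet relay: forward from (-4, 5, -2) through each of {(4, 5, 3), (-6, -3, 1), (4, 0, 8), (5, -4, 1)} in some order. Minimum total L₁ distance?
47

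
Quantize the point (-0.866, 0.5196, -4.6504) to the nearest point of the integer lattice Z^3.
(-1, 1, -5)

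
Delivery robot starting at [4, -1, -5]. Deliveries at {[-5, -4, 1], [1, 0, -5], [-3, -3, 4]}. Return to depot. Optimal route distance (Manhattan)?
44
(one optimal route: (4, -1, -5) → (-5, -4, 1) → (-3, -3, 4) → (1, 0, -5) → (4, -1, -5))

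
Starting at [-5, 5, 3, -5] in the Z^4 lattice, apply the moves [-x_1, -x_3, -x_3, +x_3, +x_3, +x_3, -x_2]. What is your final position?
(-6, 4, 4, -5)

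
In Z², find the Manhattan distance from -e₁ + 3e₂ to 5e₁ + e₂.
8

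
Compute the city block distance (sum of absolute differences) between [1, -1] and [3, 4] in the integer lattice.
7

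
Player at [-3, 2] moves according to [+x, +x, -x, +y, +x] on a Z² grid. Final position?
(-1, 3)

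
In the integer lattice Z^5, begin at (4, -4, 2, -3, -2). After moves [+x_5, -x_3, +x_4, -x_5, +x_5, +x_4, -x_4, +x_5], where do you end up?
(4, -4, 1, -2, 0)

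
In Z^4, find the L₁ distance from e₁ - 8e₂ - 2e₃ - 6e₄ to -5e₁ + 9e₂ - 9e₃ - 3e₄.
33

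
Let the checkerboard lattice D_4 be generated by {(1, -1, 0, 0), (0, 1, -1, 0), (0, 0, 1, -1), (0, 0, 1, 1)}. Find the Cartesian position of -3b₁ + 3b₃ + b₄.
(-3, 3, 4, -2)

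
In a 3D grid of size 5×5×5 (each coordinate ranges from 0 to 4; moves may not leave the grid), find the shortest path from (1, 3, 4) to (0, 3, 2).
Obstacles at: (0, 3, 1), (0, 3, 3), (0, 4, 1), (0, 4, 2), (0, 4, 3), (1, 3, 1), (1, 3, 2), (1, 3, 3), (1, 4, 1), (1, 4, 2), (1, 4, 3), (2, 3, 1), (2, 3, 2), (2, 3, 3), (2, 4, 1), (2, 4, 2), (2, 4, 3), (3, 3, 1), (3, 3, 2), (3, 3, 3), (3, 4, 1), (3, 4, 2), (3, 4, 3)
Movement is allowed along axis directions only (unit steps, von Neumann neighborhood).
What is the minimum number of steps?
5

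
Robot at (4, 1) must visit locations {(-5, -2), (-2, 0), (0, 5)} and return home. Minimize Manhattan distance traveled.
32
(one optimal route: (4, 1) → (-5, -2) → (-2, 0) → (0, 5) → (4, 1))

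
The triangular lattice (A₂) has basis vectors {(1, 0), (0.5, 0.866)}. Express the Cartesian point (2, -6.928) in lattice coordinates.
6b₁ - 8b₂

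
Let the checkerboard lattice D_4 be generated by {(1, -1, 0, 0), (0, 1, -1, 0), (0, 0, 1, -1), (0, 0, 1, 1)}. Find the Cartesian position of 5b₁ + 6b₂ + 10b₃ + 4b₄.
(5, 1, 8, -6)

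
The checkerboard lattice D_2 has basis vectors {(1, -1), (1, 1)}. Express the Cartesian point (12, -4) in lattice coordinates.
8b₁ + 4b₂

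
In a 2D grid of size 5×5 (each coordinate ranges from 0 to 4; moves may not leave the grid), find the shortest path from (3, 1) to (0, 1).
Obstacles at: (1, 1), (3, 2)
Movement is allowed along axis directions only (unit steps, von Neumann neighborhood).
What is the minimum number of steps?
5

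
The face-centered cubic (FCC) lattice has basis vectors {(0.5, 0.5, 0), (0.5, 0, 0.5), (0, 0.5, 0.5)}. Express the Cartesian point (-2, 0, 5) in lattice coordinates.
-7b₁ + 3b₂ + 7b₃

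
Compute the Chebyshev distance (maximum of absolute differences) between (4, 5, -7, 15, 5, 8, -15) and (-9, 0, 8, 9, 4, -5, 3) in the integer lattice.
18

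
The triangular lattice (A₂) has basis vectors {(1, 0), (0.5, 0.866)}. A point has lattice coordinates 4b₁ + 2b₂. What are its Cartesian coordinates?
(5, 1.732)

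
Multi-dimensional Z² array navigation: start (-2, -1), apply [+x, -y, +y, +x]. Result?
(0, -1)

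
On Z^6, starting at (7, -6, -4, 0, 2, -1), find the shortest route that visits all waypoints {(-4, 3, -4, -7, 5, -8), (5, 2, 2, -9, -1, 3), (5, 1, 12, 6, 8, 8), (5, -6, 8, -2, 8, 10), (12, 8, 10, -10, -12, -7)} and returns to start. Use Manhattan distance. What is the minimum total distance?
230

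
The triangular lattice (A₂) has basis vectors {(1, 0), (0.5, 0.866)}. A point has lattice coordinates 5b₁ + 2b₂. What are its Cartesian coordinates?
(6, 1.732)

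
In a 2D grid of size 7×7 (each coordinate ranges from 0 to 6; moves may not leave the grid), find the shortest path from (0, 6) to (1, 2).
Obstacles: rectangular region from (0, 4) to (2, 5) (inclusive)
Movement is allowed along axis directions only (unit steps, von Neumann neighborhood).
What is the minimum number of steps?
9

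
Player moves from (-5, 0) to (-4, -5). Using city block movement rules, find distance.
6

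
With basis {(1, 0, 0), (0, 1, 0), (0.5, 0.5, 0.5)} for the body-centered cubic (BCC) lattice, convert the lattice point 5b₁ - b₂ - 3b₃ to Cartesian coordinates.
(3.5, -2.5, -1.5)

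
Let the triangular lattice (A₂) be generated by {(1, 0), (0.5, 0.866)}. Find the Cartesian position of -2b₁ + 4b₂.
(0, 3.464)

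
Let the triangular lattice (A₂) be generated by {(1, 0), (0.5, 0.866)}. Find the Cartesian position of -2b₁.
(-2, 0)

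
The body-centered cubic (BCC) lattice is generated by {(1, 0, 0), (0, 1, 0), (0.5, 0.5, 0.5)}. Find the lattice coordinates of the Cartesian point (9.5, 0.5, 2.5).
7b₁ - 2b₂ + 5b₃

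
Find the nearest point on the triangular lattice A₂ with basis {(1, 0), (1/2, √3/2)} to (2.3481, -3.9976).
(2.5, -4.33)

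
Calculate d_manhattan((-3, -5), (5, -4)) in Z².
9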